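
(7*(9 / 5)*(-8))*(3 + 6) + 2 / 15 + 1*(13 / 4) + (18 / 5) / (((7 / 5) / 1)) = -378523 / 420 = -901.25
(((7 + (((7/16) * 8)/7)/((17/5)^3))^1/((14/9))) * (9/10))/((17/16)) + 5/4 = 59267911/11692940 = 5.07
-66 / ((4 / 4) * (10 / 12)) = -396 / 5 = -79.20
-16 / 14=-8 / 7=-1.14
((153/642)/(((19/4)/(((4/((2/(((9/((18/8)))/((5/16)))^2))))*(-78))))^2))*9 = 1499242086531072/24141875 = 62101310.96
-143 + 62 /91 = -12951 /91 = -142.32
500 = 500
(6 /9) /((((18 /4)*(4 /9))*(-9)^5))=-1 /177147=-0.00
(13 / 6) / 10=13 / 60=0.22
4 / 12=1 / 3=0.33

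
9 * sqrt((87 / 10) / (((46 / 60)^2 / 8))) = 108 * sqrt(435) / 23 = 97.94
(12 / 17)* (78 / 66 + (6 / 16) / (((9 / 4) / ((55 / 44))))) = 367 / 374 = 0.98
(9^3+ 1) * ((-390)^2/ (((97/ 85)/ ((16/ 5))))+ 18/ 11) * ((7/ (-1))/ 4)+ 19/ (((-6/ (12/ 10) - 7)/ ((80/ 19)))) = -1744113076885/ 3201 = -544865066.19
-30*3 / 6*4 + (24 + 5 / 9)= -319 / 9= -35.44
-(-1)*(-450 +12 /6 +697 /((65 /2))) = -27726 /65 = -426.55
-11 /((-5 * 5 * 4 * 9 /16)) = 44 /225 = 0.20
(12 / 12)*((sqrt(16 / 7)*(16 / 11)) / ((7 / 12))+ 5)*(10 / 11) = 7680*sqrt(7) / 5929+ 50 / 11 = 7.97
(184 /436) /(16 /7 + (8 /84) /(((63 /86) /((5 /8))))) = 121716 /682667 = 0.18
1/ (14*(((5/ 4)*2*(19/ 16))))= 16/ 665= 0.02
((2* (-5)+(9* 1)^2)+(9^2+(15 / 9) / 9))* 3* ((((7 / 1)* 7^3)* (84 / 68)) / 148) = 69059963 / 7548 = 9149.44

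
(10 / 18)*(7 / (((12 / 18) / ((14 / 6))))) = 13.61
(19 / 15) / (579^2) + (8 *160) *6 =38619763219 / 5028615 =7680.00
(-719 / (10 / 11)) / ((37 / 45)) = -961.91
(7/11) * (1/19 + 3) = 406/209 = 1.94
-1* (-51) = 51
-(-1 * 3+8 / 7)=13 / 7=1.86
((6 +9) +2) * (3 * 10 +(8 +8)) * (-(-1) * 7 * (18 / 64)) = 24633 / 16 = 1539.56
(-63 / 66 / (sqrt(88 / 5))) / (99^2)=-7*sqrt(110) / 3162456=-0.00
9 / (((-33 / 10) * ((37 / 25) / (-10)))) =7500 / 407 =18.43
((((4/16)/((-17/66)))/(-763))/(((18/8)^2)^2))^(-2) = 405918808.54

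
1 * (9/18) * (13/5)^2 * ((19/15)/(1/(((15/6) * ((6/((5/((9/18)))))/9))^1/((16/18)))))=3211/4000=0.80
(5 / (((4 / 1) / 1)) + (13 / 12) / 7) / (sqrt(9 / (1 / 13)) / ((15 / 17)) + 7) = -1475 / 15192 + 5015* sqrt(13) / 106344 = 0.07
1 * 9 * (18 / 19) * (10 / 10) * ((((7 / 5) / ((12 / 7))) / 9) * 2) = 1.55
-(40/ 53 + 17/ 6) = -1141/ 318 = -3.59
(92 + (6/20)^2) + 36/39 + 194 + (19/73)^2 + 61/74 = 73797257191/256324900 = 287.91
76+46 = 122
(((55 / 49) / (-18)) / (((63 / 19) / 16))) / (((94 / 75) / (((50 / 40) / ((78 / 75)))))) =-3265625 / 11316942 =-0.29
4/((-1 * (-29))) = 4/29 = 0.14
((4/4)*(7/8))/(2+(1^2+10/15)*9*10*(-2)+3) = -7/2360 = -0.00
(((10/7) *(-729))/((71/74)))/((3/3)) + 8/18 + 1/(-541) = -2625559705/2419893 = -1084.99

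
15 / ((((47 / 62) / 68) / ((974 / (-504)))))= -2566490 / 987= -2600.29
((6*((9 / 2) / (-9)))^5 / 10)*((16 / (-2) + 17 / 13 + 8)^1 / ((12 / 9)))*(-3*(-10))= -37179 / 52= -714.98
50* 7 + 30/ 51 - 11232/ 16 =-5974/ 17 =-351.41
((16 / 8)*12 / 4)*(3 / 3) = 6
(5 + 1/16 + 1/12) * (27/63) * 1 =247/112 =2.21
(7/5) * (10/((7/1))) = 2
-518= -518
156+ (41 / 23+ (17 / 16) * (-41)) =42033 / 368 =114.22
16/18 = 8/9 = 0.89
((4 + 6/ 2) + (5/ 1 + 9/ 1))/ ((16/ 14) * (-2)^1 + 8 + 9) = 147/ 103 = 1.43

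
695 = 695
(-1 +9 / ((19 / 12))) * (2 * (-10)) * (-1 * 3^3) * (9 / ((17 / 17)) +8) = 43001.05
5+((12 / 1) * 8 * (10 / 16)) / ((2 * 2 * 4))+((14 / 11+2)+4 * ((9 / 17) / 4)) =9389 / 748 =12.55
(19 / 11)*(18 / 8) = 171 / 44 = 3.89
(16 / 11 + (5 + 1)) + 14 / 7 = 104 / 11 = 9.45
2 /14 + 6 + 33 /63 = 20 /3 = 6.67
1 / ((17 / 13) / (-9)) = -117 / 17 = -6.88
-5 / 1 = -5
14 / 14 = 1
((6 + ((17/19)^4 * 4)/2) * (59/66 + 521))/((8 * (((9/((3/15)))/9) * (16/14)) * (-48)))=-5720260483/3302855424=-1.73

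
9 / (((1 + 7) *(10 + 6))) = 9 / 128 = 0.07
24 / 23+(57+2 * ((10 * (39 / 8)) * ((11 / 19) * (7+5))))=321375 / 437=735.41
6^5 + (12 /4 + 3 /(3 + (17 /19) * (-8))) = 614484 /79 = 7778.28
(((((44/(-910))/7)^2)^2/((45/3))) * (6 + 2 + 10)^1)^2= 1975531447296/264737523578941058714072265625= 0.00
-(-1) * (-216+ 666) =450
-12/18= -2/3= -0.67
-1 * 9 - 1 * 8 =-17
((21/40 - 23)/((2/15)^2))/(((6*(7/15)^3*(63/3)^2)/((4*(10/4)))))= -25284375/537824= -47.01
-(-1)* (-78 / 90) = -13 / 15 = -0.87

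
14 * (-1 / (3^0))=-14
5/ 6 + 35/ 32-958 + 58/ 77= -7061723/ 7392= -955.32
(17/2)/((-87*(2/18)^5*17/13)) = -255879/58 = -4411.71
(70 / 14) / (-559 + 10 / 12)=-30 / 3349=-0.01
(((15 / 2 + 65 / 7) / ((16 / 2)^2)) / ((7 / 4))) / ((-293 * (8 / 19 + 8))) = -893 / 14701568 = -0.00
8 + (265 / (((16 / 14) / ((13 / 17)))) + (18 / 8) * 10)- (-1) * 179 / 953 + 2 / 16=3371898 / 16201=208.13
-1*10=-10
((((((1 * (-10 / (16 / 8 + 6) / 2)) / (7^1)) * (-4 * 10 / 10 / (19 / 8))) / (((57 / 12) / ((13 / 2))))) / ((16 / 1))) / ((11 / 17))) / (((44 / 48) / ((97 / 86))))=321555 / 13147981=0.02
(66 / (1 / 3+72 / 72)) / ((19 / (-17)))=-1683 / 38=-44.29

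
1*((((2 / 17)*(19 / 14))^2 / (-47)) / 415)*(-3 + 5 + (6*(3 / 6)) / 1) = -361 / 55242061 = -0.00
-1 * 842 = -842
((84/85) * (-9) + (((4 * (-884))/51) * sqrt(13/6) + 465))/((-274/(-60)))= 232614/2329 - 1040 * sqrt(78)/411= 77.53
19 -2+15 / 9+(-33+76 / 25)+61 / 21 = -1468 / 175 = -8.39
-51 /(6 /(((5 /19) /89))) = -85 /3382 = -0.03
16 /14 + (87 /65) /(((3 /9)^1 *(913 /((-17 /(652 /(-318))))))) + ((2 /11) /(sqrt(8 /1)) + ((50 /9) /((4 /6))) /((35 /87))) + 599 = sqrt(2) /22 + 84084697001 /135425290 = 620.96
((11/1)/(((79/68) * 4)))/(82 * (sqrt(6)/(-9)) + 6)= -23001 * sqrt(6)/492802 - 15147/492802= -0.15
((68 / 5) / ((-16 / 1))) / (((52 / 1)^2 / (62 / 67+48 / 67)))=-187 / 362336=-0.00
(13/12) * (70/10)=7.58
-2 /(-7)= 2 /7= 0.29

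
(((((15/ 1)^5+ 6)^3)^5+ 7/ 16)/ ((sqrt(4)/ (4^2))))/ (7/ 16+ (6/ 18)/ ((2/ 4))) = 116667866409174542686604200000000000000000000000000000000000000000000000000000000000000000.00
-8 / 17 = -0.47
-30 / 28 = -1.07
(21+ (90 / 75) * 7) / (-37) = -147 / 185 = -0.79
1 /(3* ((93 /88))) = 88 /279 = 0.32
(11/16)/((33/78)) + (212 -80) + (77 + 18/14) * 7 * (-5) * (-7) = 154509/8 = 19313.62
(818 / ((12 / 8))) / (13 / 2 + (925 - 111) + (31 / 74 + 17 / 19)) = 1150108 / 1733205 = 0.66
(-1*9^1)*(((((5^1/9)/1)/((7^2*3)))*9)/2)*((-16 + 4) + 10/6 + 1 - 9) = 2.81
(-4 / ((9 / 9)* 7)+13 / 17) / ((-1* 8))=-23 / 952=-0.02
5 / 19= 0.26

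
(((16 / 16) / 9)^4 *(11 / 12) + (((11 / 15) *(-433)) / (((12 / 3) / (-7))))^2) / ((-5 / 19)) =-46191240663293 / 39366000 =-1173379.07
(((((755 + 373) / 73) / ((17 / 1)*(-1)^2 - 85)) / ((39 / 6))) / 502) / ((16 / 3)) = -423 / 32395064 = -0.00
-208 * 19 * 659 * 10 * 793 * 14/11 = -289136935360/11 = -26285175941.82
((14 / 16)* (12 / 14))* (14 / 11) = 21 / 22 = 0.95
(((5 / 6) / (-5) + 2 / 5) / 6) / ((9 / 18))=7 / 90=0.08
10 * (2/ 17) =20/ 17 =1.18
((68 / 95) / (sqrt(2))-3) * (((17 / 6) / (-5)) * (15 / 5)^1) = 51 / 10-289 * sqrt(2) / 475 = 4.24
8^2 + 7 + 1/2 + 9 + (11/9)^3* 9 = 15703/162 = 96.93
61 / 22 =2.77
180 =180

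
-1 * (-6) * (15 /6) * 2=30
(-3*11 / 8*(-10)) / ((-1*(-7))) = 165 / 28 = 5.89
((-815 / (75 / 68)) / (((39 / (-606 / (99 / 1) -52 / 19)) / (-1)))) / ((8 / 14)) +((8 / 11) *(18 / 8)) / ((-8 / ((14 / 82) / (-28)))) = -293.71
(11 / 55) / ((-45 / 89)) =-89 / 225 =-0.40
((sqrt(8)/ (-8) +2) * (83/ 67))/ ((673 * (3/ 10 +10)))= 1660/ 4644373 - 415 * sqrt(2)/ 9288746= 0.00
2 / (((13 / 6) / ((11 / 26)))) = 66 / 169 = 0.39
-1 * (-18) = 18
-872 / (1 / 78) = -68016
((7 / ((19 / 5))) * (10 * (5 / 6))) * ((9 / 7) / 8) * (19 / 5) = 75 / 8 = 9.38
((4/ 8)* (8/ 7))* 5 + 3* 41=881/ 7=125.86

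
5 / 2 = 2.50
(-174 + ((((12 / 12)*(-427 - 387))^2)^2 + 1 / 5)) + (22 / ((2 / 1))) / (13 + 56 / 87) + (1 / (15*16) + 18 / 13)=1625934073563374279 / 3703440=439033459044.40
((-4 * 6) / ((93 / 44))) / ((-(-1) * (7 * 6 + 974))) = -44 / 3937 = -0.01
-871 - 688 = -1559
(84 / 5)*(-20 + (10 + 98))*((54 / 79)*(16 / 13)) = 6386688 / 5135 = 1243.76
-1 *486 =-486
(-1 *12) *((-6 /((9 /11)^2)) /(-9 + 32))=968 /207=4.68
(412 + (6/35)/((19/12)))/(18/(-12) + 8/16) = -274052/665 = -412.11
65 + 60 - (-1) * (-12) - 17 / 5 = 548 / 5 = 109.60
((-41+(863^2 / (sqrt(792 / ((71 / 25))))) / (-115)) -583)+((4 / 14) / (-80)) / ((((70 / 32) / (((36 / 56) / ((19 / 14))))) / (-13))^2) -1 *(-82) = -8389446298 / 15477875 -744769 *sqrt(1562) / 75900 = -929.84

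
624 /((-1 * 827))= -624 /827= -0.75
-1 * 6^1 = -6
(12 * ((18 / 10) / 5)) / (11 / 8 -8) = -864 / 1325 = -0.65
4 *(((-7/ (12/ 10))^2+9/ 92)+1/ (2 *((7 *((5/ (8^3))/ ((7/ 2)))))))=247264/ 1035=238.90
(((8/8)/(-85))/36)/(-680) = 0.00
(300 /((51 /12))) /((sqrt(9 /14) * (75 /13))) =208 * sqrt(14) /51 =15.26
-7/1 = -7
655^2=429025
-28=-28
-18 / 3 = -6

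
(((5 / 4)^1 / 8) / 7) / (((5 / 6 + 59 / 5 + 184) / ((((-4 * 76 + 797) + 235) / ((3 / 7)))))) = 2275 / 11798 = 0.19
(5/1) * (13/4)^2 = 845/16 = 52.81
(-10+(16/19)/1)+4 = -98/19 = -5.16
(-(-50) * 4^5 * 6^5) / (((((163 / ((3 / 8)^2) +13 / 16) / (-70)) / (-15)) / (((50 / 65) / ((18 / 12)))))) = 401316249600000 / 2171377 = 184821083.40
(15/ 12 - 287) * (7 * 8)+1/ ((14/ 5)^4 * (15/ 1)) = -1844198371/ 115248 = -16002.00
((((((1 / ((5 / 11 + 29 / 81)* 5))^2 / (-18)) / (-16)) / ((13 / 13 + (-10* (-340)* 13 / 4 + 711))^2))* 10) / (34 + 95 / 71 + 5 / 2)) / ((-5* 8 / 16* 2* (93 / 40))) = -77319 / 2236785079486095680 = -0.00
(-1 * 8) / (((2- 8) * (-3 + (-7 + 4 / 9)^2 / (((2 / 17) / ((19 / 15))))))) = 3240 / 1117073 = 0.00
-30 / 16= -15 / 8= -1.88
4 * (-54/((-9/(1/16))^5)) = 1/286654464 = 0.00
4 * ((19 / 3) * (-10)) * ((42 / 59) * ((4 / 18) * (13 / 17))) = -276640 / 9027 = -30.65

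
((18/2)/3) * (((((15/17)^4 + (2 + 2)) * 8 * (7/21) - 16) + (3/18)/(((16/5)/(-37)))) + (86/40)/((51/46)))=-148527373/13363360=-11.11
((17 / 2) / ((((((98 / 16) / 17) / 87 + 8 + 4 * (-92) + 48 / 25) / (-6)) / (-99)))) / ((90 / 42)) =-696963960 / 105918839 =-6.58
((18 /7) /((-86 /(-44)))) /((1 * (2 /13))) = 8.55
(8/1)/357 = 8/357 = 0.02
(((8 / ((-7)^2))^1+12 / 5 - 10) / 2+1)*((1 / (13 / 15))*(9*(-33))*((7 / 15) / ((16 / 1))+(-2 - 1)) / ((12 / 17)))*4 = -399593007 / 25480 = -15682.61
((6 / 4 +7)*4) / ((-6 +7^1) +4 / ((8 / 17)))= 68 / 19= 3.58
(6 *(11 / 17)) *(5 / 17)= 330 / 289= 1.14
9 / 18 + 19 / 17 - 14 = -421 / 34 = -12.38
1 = 1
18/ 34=9/ 17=0.53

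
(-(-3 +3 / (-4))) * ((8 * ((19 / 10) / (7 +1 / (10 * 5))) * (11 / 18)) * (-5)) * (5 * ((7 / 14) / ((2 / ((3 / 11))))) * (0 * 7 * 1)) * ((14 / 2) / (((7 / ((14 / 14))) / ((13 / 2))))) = 0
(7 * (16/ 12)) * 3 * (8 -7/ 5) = 924/ 5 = 184.80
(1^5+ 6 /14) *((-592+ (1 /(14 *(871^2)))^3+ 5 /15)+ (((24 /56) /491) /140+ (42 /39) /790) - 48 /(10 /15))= -948.09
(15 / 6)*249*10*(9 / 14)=56025 / 14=4001.79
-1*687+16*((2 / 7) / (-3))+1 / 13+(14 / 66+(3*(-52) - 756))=-1601835 / 1001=-1600.23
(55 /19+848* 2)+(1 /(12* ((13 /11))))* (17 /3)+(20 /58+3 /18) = 1699.81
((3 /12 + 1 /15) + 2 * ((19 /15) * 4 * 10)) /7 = 2033 /140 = 14.52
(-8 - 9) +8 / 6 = -47 / 3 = -15.67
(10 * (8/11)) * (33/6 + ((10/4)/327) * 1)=144080/3597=40.06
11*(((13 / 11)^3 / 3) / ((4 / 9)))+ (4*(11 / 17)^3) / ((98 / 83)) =14.54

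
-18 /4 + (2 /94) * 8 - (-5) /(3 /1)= -751 /282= -2.66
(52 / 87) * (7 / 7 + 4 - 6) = -52 / 87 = -0.60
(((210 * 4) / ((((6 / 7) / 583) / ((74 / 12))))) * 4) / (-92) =-10569790 / 69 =-153185.36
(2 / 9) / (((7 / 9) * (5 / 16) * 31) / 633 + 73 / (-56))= -141792 / 824167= -0.17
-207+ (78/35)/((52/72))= -7137/35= -203.91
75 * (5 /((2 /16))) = 3000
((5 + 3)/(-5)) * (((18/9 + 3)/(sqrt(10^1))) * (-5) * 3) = 12 * sqrt(10) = 37.95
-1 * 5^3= -125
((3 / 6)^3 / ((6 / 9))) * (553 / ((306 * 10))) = 553 / 16320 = 0.03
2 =2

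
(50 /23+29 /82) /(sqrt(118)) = 4767 * sqrt(118) /222548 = 0.23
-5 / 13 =-0.38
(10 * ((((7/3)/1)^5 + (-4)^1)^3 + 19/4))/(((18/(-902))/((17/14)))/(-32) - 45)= -4870876338649596440/79208506396539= -61494.36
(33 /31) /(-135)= -11 /1395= -0.01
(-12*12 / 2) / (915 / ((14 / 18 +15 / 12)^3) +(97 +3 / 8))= -224073792 / 644566163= -0.35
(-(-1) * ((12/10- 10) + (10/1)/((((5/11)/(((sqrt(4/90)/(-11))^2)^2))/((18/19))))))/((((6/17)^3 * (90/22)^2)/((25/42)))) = -8785883509/1234124100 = -7.12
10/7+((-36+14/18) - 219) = -15926/63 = -252.79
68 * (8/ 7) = 544/ 7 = 77.71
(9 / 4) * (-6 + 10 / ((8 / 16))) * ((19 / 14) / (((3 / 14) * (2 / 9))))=3591 / 4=897.75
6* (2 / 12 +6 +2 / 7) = 271 / 7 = 38.71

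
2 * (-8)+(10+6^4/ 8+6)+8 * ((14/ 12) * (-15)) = 22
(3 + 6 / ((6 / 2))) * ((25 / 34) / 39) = 125 / 1326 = 0.09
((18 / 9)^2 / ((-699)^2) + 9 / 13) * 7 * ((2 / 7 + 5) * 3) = 76.85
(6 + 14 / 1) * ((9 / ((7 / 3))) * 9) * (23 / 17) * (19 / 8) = 2230.90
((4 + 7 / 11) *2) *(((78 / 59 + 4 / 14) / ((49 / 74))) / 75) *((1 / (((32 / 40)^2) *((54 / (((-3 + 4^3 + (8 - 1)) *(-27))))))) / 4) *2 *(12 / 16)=-2662557 / 445214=-5.98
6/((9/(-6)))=-4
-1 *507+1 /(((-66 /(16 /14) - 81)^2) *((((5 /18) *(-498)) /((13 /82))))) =-885736668479 /1747015125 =-507.00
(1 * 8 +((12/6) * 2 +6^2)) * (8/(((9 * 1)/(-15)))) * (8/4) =-1280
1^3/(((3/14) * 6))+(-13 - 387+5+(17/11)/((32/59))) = -1239869/3168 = -391.37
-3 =-3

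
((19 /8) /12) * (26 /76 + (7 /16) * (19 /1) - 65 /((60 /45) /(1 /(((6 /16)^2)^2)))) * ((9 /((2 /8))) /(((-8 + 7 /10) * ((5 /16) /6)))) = 20163203 /438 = 46034.71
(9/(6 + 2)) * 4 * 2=9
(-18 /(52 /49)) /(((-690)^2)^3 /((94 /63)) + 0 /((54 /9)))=-329 /1402936120053000000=-0.00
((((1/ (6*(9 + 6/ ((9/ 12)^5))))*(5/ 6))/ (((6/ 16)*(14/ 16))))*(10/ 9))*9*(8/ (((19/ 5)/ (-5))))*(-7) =480000/ 52763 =9.10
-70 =-70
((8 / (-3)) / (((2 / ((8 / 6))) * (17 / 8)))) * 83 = -10624 / 153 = -69.44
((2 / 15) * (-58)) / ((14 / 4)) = -232 / 105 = -2.21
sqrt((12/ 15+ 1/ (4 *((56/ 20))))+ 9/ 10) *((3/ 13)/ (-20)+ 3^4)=21057 *sqrt(35070)/ 36400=108.33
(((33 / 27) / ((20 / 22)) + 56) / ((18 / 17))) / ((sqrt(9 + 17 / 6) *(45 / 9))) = 87737 *sqrt(426) / 575100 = 3.15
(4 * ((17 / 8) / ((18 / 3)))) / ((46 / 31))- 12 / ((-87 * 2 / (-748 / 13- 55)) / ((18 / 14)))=-1877945 / 208104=-9.02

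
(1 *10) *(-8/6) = -40/3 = -13.33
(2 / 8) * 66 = 33 / 2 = 16.50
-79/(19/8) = -632/19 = -33.26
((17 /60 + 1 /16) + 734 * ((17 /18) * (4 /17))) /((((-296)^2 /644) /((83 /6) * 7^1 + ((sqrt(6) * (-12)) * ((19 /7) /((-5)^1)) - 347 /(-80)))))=51430093 * sqrt(6) /6571200 + 460074664049 /3785011200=140.72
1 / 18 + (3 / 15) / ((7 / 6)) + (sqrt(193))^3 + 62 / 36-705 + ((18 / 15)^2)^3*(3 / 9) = -691085849 / 984375 + 193*sqrt(193) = 1979.19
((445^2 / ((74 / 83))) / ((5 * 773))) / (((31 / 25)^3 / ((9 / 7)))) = 462264609375 / 11928733474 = 38.75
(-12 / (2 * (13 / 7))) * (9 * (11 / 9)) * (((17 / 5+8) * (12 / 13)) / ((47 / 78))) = -1896048 / 3055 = -620.64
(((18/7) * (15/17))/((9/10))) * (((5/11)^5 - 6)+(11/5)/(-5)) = -310213032/19165069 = -16.19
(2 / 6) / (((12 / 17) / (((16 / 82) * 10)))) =340 / 369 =0.92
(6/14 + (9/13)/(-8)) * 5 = 1245/728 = 1.71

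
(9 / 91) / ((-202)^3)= -9 / 750059128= -0.00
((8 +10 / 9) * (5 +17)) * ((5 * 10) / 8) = 11275 / 9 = 1252.78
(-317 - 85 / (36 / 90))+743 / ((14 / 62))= 38653 / 14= 2760.93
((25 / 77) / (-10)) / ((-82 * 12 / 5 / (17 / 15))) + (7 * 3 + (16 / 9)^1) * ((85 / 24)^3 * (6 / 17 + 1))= 537729910315 / 392781312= 1369.03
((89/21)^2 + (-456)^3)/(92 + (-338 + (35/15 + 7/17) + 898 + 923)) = -142171305779/2365671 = -60097.67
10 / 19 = 0.53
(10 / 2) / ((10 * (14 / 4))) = 1 / 7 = 0.14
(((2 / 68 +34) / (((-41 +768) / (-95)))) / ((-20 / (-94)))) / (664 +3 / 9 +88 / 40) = -15498015 / 494261128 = -0.03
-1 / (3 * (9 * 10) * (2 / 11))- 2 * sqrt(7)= -2 * sqrt(7)- 11 / 540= -5.31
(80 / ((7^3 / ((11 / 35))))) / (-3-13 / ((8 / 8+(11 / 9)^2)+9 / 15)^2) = -32041 / 1904973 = -0.02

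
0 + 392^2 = 153664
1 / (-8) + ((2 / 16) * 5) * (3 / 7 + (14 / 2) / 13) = 349 / 728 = 0.48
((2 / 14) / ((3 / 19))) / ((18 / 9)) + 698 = 29335 / 42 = 698.45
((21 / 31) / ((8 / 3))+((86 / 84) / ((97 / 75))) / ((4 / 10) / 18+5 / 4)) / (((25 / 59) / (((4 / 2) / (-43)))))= -1993606047 / 20726950300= -0.10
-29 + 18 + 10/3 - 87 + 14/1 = -242/3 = -80.67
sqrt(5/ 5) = 1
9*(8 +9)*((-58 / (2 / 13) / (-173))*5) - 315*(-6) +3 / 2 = 1231269 / 346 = 3558.58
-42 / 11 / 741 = -14 / 2717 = -0.01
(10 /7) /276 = 5 /966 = 0.01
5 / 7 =0.71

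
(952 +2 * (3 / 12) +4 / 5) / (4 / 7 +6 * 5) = 66731 / 2140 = 31.18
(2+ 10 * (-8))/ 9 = -8.67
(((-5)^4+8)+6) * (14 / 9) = 994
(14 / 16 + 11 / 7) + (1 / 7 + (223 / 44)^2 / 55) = 2278053 / 745360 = 3.06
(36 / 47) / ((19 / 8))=288 / 893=0.32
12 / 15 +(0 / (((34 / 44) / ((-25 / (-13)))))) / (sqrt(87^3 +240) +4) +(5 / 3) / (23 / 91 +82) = 18419 / 22455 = 0.82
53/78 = 0.68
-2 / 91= -0.02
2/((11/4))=0.73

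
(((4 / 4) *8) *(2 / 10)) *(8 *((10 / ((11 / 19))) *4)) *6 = 58368 / 11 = 5306.18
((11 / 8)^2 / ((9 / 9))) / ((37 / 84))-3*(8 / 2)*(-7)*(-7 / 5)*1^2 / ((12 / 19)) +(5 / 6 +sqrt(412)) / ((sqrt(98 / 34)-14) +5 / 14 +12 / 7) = -750634552969 / 4124839920-79492*sqrt(103) / 464509-2744*sqrt(1751) / 464509-3430*sqrt(17) / 1393527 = -183.97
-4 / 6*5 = -10 / 3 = -3.33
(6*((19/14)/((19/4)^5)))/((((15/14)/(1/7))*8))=256/4561235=0.00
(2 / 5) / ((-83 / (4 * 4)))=-32 / 415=-0.08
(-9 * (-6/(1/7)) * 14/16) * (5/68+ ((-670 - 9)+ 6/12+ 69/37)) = -2252048967/10064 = -223772.75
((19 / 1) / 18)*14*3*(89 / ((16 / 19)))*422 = 47454533 / 24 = 1977272.21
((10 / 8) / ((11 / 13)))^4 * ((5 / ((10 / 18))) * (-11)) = -160655625 / 340736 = -471.50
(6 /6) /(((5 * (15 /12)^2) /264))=33.79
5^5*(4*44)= 550000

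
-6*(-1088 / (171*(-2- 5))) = -2176 / 399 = -5.45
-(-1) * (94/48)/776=47/18624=0.00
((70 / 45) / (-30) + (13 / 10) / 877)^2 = 142253329 / 56069504100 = 0.00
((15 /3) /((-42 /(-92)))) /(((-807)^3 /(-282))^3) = 191034320 /112906083569944848843053961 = 0.00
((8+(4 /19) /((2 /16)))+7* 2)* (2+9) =4950 /19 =260.53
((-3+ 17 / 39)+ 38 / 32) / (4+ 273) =-0.00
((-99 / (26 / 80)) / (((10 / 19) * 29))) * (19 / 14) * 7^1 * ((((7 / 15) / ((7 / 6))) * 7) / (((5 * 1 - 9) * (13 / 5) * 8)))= 250173 / 39208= 6.38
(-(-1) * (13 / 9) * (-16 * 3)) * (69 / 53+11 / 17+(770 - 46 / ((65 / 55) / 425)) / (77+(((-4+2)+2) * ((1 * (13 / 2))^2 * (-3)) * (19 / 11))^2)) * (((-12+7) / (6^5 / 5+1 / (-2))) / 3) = -1478652800 / 98054929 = -15.08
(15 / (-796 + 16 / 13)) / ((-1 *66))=65 / 227304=0.00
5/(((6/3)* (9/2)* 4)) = 5/36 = 0.14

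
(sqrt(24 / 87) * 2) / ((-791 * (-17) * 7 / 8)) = 32 * sqrt(58) / 2729741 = 0.00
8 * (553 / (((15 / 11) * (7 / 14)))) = 97328 / 15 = 6488.53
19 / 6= 3.17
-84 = -84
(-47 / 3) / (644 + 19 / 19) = -0.02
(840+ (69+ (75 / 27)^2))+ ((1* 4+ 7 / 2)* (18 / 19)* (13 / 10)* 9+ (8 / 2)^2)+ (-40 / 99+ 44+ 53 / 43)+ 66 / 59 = 91205779187 / 85897746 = 1061.79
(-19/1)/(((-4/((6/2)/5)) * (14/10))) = 57/28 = 2.04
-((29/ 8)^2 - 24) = 695/ 64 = 10.86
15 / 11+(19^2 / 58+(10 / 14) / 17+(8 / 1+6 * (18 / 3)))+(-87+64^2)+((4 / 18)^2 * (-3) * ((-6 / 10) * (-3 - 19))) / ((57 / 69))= 263435254297 / 64913310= 4058.26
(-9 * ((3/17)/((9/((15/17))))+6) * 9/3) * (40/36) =-52170/289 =-180.52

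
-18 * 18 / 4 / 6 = -27 / 2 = -13.50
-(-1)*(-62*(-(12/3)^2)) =992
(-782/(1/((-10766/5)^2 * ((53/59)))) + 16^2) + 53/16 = -3256861713.01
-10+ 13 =3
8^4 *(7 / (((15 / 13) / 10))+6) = 819200 / 3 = 273066.67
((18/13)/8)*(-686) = -118.73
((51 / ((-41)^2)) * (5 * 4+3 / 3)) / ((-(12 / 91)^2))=-985439 / 26896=-36.64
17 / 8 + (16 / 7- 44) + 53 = 751 / 56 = 13.41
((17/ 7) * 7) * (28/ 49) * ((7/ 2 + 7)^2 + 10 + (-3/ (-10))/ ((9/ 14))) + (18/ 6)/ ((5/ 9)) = 123698/ 105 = 1178.08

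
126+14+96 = 236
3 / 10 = 0.30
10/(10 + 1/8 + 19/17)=1360/1529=0.89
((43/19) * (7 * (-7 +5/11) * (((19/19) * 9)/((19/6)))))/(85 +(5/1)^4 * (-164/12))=40824/1171445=0.03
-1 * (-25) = 25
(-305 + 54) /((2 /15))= -3765 /2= -1882.50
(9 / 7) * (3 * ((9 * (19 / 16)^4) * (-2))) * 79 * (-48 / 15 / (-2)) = -2501772237 / 143360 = -17450.98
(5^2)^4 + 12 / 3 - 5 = 390624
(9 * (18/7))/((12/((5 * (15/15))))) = 135/14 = 9.64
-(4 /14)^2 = -4 /49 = -0.08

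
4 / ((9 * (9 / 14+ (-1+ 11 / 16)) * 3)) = 448 / 999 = 0.45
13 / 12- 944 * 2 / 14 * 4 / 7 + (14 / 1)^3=1568797 / 588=2668.02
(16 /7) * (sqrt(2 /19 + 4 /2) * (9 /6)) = 48 * sqrt(190) /133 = 4.97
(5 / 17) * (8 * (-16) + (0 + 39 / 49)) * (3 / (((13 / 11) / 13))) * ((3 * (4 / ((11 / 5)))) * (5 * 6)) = -168291000 / 833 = -202030.01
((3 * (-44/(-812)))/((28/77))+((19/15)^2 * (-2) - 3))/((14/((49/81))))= -1052689/4228200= -0.25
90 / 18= 5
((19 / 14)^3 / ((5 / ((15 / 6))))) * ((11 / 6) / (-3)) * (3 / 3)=-75449 / 98784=-0.76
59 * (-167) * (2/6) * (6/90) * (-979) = 9646087/45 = 214357.49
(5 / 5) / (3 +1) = 1 / 4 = 0.25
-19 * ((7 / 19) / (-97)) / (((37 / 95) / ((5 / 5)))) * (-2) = -1330 / 3589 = -0.37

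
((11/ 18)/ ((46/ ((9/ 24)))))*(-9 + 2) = -0.03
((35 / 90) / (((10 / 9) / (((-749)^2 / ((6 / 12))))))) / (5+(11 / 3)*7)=11781021 / 920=12805.46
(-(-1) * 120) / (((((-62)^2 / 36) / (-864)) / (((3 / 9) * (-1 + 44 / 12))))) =-829440 / 961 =-863.10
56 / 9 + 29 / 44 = 2725 / 396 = 6.88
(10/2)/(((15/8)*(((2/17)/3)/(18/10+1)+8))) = 952/2861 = 0.33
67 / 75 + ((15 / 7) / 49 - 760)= -19526894 / 25725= -759.06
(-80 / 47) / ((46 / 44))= -1760 / 1081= -1.63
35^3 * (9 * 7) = 2701125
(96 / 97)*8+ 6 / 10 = 4131 / 485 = 8.52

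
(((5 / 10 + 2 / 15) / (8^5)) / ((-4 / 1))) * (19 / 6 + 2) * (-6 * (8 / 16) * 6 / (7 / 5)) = 589 / 1835008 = 0.00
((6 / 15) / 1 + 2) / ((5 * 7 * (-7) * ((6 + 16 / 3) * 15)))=-6 / 104125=-0.00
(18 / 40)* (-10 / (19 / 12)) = -54 / 19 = -2.84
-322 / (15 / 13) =-4186 / 15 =-279.07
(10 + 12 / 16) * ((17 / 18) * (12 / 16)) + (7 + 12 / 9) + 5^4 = 61531 / 96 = 640.95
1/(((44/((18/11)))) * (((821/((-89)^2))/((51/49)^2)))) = 185422689/477035482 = 0.39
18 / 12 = 3 / 2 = 1.50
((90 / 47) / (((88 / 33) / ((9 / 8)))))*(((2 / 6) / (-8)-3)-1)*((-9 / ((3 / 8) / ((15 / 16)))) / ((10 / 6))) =1060695 / 24064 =44.08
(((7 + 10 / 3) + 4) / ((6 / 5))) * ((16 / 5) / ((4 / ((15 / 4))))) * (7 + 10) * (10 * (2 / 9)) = 36550 / 27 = 1353.70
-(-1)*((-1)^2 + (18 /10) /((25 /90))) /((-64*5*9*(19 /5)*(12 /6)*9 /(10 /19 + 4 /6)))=-3179 /70178400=-0.00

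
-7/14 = -1/2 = -0.50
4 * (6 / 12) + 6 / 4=7 / 2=3.50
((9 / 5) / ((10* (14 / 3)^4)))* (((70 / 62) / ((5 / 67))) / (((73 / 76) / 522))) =242212437 / 77620900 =3.12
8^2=64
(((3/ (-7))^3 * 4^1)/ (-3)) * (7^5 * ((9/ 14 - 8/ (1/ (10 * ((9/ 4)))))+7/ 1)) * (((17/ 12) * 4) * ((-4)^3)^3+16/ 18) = 451642908752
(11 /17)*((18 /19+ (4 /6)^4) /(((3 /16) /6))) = 620224 /26163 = 23.71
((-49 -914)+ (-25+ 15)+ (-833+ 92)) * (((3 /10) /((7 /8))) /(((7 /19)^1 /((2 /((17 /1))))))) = -781584 /4165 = -187.66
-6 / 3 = -2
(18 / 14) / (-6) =-0.21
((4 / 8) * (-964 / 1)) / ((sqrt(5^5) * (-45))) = 482 * sqrt(5) / 5625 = 0.19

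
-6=-6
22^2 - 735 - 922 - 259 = -1432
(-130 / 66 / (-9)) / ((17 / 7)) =455 / 5049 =0.09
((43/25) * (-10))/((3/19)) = -1634/15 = -108.93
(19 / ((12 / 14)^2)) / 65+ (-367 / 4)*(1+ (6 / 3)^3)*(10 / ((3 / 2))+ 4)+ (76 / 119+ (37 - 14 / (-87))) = -70819137419 / 8075340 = -8769.80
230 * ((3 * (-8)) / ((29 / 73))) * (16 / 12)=-537280 / 29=-18526.90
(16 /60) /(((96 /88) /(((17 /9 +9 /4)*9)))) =1639 /180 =9.11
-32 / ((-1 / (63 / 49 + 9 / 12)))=456 / 7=65.14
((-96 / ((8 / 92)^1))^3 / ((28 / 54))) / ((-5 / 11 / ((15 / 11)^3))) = 12261532723200 / 847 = 14476425883.35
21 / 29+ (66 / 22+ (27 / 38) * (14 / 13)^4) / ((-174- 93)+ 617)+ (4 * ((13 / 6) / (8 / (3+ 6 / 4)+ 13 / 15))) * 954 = 292826339445399 / 93635810450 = 3127.29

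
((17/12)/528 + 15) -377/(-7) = 3054071/44352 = 68.86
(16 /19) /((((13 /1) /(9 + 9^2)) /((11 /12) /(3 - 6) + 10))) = 13960 /247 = 56.52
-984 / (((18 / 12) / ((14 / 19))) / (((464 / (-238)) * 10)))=3043840 / 323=9423.65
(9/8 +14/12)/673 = 55/16152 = 0.00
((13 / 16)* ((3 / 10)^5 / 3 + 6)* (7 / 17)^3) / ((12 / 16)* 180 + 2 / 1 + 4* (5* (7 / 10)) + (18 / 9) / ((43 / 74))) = 115057730697 / 52203572800000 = 0.00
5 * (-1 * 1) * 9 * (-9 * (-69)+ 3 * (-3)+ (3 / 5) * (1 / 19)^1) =-523287 / 19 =-27541.42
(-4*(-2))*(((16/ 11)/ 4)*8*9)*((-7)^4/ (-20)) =-1382976/ 55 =-25145.02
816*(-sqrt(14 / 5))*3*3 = -7344*sqrt(70) / 5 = -12288.86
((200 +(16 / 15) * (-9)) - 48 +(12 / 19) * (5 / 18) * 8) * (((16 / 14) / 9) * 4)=1311488 / 17955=73.04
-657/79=-8.32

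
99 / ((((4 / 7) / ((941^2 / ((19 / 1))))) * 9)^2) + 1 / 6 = 8129757004.89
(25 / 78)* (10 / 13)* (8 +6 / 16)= 8375 / 4056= 2.06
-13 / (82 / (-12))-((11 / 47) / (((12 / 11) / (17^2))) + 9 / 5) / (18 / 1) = -3417481 / 2081160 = -1.64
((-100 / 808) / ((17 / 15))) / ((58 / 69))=-25875 / 199172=-0.13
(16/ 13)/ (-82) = -8/ 533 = -0.02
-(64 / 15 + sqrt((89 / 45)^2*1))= -281 / 45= -6.24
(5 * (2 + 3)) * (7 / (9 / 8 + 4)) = 1400 / 41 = 34.15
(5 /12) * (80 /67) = 100 /201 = 0.50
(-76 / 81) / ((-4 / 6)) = 38 / 27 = 1.41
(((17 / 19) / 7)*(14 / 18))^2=289 / 29241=0.01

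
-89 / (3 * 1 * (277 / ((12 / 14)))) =-178 / 1939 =-0.09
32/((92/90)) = 720/23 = 31.30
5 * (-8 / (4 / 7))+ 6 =-64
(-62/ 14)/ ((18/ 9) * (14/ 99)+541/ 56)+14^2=10780340/ 55127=195.55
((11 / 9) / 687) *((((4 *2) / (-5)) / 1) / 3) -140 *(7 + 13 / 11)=-1168587968 / 1020195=-1145.46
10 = 10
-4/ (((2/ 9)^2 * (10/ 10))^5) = -13620251.57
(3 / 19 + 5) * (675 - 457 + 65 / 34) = 366373 / 323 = 1134.28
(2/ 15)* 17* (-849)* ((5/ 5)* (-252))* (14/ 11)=33946416/ 55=617207.56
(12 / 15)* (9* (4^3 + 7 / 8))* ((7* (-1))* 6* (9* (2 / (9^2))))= -21798 / 5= -4359.60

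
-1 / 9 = -0.11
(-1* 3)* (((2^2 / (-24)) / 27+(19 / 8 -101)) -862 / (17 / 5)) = 3879401 / 3672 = 1056.48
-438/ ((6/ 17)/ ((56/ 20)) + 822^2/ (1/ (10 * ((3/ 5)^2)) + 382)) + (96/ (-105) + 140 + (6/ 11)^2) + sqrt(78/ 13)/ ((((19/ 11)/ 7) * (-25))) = 40613085229834/ 291896032505 -77 * sqrt(6)/ 475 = 138.74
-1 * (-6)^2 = -36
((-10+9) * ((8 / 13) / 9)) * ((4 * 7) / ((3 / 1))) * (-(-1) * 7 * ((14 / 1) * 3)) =-21952 / 117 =-187.62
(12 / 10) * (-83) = -498 / 5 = -99.60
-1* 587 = -587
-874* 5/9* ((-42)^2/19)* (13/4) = -146510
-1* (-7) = 7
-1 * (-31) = 31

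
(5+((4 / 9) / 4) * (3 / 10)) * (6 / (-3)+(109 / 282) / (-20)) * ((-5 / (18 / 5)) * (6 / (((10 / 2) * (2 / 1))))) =1719739 / 203040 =8.47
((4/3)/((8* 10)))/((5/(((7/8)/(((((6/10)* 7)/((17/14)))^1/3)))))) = 17/6720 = 0.00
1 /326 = 0.00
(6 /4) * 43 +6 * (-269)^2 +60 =868581 /2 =434290.50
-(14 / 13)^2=-196 / 169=-1.16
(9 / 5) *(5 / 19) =9 / 19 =0.47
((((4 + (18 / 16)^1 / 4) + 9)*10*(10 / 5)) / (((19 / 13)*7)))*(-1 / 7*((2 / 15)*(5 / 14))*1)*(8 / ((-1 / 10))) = 276250 / 19551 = 14.13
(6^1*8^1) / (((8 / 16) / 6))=576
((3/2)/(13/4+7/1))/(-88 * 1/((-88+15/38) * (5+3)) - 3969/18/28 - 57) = -0.00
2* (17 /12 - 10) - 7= -24.17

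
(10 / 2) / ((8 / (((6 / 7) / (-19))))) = -15 / 532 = -0.03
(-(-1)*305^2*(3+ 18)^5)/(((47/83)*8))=31533650128575/376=83866090767.49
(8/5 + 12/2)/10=19/25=0.76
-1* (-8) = 8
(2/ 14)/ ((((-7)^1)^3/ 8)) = -8/ 2401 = -0.00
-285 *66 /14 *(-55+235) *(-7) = 1692900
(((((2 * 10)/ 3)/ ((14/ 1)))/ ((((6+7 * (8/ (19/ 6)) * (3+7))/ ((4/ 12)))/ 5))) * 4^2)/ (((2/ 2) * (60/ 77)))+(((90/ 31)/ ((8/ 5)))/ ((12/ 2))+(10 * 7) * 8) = 6517887185/ 11630952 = 560.39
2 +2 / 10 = 11 / 5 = 2.20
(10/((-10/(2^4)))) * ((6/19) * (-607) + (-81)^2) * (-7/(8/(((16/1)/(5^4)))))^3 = 5313130368/4638671875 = 1.15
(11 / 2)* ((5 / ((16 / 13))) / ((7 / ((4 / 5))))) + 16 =1039 / 56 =18.55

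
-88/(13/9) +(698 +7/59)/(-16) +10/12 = -3818635/36816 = -103.72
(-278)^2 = 77284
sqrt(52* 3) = 2* sqrt(39) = 12.49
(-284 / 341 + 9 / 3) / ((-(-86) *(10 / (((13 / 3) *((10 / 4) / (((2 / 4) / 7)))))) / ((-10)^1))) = -336245 / 87978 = -3.82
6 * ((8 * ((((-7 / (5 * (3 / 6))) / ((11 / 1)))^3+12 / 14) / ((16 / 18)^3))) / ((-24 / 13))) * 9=-41752714653 / 149072000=-280.08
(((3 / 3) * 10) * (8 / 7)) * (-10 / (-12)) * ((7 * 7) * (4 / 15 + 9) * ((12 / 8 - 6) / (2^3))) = -4865 / 2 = -2432.50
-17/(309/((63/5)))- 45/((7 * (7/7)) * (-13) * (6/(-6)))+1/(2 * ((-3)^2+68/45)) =-50547327/44334290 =-1.14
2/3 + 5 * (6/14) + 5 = 164/21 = 7.81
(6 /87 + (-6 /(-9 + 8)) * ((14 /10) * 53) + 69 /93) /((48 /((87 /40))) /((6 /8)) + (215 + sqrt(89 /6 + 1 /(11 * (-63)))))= 437693420626 /239807548067- 19379917 * sqrt(3165778) /1199037740335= 1.80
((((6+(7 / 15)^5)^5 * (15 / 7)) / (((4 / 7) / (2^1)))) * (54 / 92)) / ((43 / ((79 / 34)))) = 158001119556543568761357944230007503 / 83861312104243755340576171875000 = 1884.08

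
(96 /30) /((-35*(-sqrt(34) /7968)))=63744*sqrt(34) /2975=124.94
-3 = -3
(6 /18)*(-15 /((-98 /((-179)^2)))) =160205 /98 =1634.74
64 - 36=28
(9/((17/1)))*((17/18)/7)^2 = 17/1764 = 0.01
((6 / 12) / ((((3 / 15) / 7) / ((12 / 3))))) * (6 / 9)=140 / 3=46.67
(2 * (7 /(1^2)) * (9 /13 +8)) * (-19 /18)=-15029 /117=-128.45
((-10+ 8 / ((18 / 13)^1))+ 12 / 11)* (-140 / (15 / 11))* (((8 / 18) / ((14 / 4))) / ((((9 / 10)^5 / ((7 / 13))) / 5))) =34720000000 / 186535791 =186.13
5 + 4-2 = 7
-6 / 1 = -6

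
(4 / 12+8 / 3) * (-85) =-255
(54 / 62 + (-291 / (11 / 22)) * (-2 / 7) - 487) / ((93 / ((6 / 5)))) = -138812 / 33635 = -4.13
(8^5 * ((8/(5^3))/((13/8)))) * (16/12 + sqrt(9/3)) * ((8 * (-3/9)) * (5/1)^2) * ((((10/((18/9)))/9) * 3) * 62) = -1040187392 * sqrt(3)/117 - 4160749568/351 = -27252768.68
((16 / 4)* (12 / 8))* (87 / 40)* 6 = 783 / 10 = 78.30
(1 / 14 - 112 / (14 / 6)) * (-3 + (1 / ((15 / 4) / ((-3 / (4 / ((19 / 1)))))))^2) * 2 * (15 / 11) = -52338 / 35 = -1495.37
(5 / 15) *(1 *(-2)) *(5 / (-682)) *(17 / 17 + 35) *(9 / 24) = 45 / 682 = 0.07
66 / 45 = 22 / 15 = 1.47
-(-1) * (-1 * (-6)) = 6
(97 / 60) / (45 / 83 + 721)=8051 / 3593280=0.00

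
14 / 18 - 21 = -182 / 9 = -20.22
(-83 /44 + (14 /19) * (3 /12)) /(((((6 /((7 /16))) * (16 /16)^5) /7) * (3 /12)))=-69727 /20064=-3.48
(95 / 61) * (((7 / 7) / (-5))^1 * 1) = -19 / 61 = -0.31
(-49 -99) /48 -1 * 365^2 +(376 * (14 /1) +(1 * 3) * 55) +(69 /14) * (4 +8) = -10730155 /84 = -127739.94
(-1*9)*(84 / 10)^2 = -15876 / 25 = -635.04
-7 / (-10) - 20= -193 / 10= -19.30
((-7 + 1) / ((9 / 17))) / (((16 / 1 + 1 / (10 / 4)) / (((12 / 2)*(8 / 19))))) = -1360 / 779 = -1.75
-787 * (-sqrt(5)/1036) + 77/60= 77/60 + 787 * sqrt(5)/1036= 2.98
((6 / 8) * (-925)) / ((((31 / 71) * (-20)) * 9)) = 8.83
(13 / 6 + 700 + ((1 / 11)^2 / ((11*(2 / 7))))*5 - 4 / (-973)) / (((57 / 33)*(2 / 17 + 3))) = 46377993488 / 355671393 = 130.40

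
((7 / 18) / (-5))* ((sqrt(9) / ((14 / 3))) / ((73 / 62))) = -31 / 730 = -0.04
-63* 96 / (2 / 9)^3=-551124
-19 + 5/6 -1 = -115/6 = -19.17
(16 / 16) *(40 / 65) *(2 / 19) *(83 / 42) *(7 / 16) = 83 / 1482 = 0.06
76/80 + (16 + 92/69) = 1097/60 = 18.28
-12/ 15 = -4/ 5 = -0.80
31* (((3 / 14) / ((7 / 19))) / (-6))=-589 / 196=-3.01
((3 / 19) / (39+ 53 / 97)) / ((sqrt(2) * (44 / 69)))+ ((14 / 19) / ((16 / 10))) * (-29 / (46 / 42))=-21315 / 1748+ 20079 * sqrt(2) / 6413792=-12.19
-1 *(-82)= 82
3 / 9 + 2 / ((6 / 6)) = 7 / 3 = 2.33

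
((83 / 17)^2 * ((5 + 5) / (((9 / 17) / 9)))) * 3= 206670 / 17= 12157.06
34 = 34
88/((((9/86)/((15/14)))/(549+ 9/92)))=494710.99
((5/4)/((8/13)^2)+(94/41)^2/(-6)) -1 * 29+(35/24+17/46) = -734828687/29693184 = -24.75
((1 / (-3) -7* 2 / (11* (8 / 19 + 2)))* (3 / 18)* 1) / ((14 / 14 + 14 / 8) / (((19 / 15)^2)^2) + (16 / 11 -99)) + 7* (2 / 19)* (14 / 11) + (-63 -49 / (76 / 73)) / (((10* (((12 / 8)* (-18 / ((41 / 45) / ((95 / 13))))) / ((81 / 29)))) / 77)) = 31307522573303848309 / 2637484415442538200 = 11.87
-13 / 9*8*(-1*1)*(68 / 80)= 442 / 45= 9.82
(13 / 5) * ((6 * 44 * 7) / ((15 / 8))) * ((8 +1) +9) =1153152 / 25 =46126.08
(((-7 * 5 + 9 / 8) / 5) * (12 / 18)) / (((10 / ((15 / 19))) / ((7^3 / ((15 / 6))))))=-92953 / 1900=-48.92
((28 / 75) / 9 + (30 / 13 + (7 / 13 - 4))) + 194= 1692589 / 8775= 192.89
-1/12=-0.08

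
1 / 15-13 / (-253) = 448 / 3795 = 0.12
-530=-530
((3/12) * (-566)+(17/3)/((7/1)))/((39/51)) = -100453/546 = -183.98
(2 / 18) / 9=1 / 81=0.01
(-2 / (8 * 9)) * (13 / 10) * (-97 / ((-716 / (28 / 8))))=-8827 / 515520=-0.02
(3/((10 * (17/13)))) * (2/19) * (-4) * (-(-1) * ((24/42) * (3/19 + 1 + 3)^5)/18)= -320013865496/83976897585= -3.81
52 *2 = 104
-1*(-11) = 11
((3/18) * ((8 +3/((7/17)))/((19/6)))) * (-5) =-4.02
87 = 87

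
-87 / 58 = -3 / 2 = -1.50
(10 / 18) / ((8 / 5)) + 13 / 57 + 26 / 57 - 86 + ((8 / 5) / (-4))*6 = -597601 / 6840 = -87.37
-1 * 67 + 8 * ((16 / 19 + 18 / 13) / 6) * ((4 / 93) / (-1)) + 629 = 38720306 / 68913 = 561.87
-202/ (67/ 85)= -256.27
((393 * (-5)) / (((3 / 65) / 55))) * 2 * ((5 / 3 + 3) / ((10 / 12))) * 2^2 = -104904800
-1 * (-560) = 560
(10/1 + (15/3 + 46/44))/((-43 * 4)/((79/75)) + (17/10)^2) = -0.10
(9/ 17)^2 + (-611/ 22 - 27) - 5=-378253/ 6358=-59.49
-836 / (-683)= 836 / 683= 1.22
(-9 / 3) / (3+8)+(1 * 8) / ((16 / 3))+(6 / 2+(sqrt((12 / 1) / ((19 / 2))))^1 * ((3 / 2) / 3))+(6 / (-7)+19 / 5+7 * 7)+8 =sqrt(114) / 19+49411 / 770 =64.73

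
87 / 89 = 0.98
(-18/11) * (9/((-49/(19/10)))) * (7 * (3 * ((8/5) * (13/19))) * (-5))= -25272/385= -65.64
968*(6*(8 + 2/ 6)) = 48400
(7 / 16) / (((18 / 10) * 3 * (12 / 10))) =175 / 2592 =0.07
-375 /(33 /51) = -6375 /11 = -579.55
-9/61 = -0.15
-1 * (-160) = 160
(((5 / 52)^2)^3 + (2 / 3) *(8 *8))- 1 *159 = -6899942725861 / 59311828992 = -116.33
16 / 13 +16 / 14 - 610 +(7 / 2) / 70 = -1105789 / 1820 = -607.58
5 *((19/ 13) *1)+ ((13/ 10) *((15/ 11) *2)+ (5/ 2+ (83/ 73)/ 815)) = 227235143/ 17015570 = 13.35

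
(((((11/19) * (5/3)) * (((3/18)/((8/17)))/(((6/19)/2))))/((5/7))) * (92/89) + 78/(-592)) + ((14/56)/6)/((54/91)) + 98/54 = 20850005/4267728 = 4.89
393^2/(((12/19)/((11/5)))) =10759947/20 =537997.35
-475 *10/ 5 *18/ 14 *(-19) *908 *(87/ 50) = 256658004/ 7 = 36665429.14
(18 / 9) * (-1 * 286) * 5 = -2860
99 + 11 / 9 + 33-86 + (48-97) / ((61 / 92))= -14647 / 549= -26.68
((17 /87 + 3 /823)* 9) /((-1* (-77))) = 6108 /262537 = 0.02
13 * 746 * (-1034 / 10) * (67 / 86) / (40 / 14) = -1175751577 / 4300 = -273430.60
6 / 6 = 1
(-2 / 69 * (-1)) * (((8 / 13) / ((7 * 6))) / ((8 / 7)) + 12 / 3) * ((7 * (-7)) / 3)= -15337 / 8073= -1.90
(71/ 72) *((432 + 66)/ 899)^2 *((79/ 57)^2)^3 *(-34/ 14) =-5.21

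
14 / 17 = 0.82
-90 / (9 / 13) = -130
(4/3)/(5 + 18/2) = 2/21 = 0.10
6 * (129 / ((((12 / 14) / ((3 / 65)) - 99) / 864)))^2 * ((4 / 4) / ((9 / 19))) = 7710194386944 / 316969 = 24324758.53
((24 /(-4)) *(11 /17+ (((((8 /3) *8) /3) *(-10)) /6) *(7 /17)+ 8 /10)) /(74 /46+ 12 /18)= 9.05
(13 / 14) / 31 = 13 / 434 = 0.03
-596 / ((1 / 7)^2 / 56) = -1635424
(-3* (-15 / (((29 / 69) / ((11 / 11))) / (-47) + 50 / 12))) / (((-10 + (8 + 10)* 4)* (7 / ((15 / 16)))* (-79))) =-729675 / 2465574832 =-0.00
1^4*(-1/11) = -1/11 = -0.09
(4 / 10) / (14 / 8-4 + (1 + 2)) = 8 / 15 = 0.53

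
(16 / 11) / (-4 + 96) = 4 / 253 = 0.02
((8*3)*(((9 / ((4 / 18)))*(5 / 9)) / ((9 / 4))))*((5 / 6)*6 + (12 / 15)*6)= 2352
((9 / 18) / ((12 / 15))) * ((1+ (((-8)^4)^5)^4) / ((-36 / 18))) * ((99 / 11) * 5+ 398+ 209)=-359995089448595807152596900000000000000000000000000000000000000000000000000.00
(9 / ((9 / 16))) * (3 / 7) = 48 / 7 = 6.86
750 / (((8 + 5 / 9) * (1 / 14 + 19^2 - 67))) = 0.30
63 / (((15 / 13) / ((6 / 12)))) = 273 / 10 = 27.30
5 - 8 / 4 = 3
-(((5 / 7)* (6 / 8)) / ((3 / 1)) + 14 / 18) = -241 / 252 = -0.96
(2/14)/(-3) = -1/21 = -0.05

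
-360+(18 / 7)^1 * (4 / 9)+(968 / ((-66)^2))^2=-203444 / 567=-358.81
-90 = -90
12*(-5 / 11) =-60 / 11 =-5.45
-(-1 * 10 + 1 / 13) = 129 / 13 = 9.92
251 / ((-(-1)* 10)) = 251 / 10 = 25.10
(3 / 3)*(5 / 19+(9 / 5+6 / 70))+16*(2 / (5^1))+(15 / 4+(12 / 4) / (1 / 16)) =32079 / 532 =60.30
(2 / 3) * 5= 10 / 3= 3.33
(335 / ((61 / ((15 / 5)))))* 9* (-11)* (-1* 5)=497475 / 61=8155.33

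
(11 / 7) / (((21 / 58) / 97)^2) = 348170636 / 3087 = 112786.08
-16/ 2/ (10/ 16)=-64/ 5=-12.80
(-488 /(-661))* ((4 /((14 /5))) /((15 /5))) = 4880 /13881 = 0.35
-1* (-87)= 87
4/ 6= 2/ 3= 0.67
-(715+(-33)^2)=-1804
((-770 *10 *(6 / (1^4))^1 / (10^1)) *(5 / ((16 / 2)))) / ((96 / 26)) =-25025 / 32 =-782.03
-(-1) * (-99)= -99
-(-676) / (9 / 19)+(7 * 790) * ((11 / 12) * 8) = 377824 / 9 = 41980.44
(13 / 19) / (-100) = -13 / 1900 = -0.01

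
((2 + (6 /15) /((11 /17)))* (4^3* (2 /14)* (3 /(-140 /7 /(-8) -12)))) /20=-0.38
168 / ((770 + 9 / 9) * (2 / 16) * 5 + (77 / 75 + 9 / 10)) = 100800 / 290281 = 0.35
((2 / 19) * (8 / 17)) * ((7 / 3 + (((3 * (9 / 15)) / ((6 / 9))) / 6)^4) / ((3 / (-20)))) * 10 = -1139683 / 145350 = -7.84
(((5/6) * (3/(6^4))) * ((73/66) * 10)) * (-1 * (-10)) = 0.21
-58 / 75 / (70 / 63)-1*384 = -48087 / 125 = -384.70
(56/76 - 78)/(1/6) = -8808/19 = -463.58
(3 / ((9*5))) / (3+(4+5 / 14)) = 14 / 1545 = 0.01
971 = 971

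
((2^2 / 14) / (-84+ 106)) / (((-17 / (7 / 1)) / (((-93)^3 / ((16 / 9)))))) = 7239213 / 2992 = 2419.52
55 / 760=11 / 152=0.07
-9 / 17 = -0.53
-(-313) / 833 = 313 / 833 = 0.38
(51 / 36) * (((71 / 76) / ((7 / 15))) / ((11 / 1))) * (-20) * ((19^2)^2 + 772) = -3955731275 / 5852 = -675962.28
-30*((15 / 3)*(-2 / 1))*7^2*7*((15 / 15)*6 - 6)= 0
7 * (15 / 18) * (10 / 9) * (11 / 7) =275 / 27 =10.19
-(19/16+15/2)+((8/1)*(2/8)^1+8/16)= -6.19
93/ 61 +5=6.52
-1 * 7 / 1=-7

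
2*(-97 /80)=-97 /40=-2.42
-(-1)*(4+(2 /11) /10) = 221 /55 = 4.02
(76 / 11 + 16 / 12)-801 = -26161 / 33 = -792.76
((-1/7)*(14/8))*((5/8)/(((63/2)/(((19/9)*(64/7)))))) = -380/3969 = -0.10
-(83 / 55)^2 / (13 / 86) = -592454 / 39325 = -15.07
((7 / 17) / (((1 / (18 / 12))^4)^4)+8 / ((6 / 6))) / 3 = 310239943 / 3342336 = 92.82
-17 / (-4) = 17 / 4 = 4.25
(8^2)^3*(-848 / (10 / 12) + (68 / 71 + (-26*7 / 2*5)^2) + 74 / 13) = 249234677039104 / 4615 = 54005347137.40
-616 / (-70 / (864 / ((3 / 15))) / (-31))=-1178496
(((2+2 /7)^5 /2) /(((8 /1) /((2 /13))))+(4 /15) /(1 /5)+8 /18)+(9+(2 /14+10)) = 42318382 /1966419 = 21.52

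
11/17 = 0.65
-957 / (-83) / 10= 1.15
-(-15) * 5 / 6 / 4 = 25 / 8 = 3.12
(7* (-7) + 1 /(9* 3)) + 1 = -1295 /27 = -47.96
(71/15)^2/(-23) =-5041/5175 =-0.97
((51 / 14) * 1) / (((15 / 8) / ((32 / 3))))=2176 / 105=20.72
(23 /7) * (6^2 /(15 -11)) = 207 /7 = 29.57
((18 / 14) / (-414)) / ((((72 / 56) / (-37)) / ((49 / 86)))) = 0.05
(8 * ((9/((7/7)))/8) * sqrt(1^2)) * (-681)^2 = 4173849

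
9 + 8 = 17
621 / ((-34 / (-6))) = 1863 / 17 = 109.59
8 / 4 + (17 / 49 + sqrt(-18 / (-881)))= 3 * sqrt(1762) / 881 + 115 / 49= 2.49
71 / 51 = 1.39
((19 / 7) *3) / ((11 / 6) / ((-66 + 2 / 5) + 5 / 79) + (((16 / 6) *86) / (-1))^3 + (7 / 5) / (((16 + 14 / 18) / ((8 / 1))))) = -20052846810 / 29703029596894087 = -0.00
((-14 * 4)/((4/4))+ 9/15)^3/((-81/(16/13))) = 340062928/131625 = 2583.57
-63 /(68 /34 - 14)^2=-7 /16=-0.44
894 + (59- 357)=596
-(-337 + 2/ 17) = 5727/ 17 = 336.88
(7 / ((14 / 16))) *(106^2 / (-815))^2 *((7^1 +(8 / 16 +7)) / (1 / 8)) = 117157861888 / 664225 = 176382.79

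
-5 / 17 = -0.29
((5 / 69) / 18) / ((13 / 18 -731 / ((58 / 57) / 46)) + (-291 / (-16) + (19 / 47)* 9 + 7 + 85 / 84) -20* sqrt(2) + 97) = -690418941793000 / 5645551845959476918197 + 139823126016* sqrt(2) / 1881850615319825639399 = -0.00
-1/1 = -1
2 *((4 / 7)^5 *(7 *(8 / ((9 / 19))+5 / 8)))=322816 / 21609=14.94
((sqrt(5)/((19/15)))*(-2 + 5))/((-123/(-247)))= 195*sqrt(5)/41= 10.63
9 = 9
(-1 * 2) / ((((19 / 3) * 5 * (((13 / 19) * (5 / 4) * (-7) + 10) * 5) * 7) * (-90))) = 4 / 800625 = 0.00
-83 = -83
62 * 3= 186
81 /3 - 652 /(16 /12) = -462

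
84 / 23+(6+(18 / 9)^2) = 314 / 23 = 13.65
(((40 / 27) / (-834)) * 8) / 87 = -160 / 979533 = -0.00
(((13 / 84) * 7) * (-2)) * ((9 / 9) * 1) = -13 / 6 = -2.17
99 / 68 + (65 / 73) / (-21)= 147347 / 104244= 1.41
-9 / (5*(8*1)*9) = -1 / 40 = -0.02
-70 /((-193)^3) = 70 /7189057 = 0.00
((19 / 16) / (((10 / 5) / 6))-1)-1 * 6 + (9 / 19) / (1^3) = -2.96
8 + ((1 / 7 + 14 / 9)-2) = 7.70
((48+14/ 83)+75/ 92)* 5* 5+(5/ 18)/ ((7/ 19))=1225.35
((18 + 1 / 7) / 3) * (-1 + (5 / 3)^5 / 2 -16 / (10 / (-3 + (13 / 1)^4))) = -14099579243 / 51030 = -276299.81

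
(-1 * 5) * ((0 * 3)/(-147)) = 0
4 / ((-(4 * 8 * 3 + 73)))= -4 / 169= -0.02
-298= -298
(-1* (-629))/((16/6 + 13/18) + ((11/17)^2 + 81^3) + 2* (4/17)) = 3272058/2764578337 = 0.00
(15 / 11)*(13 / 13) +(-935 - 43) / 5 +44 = -8263 / 55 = -150.24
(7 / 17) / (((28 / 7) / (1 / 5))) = 0.02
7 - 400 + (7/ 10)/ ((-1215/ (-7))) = -4774901/ 12150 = -393.00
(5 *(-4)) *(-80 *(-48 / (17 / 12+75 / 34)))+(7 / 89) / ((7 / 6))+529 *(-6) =-1603133520 / 65771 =-24374.47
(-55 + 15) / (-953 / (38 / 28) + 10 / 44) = 16720 / 293429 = 0.06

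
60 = 60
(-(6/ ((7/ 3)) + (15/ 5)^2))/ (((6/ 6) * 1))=-81/ 7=-11.57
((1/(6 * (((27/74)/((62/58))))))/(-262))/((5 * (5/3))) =-1147/5128650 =-0.00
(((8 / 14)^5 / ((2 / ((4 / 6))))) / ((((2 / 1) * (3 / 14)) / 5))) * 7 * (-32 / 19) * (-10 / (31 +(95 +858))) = 204800 / 7214319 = 0.03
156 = 156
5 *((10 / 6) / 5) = 5 / 3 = 1.67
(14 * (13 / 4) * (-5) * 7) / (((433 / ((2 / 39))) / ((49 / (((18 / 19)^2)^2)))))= -1564503605 / 136363824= -11.47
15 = 15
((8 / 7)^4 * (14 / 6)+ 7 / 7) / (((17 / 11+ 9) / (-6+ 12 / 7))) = -281875 / 139258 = -2.02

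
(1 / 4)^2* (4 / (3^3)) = 1 / 108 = 0.01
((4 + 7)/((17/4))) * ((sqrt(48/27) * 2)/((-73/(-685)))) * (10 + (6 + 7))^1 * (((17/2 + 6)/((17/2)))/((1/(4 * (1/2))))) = 321654080/63291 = 5082.15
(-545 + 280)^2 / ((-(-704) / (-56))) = -5586.08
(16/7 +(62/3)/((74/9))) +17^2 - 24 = 69878/259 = 269.80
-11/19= -0.58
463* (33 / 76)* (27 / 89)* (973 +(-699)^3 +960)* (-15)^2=-15850402196678775 / 3382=-4686694913269.89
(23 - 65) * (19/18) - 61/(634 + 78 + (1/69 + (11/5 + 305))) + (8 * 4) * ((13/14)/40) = -1611615658/36921045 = -43.65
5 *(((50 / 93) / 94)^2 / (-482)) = -0.00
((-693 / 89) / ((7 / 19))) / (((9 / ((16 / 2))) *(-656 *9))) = 0.00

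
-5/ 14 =-0.36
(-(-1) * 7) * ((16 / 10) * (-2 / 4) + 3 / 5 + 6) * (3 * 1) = 609 / 5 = 121.80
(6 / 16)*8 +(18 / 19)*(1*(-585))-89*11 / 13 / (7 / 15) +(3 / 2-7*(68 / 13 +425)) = -12873095 / 3458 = -3722.70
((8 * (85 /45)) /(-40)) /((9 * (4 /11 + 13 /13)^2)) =-2057 /91125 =-0.02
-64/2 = -32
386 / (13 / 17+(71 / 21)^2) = 1446921 / 45715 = 31.65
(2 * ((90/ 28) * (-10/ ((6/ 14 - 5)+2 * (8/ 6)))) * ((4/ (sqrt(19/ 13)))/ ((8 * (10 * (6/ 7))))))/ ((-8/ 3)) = -189 * sqrt(247)/ 4864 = -0.61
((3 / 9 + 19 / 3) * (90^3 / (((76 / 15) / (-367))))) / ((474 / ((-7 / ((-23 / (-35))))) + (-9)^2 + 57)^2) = -5576134921875 / 138482678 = -40265.94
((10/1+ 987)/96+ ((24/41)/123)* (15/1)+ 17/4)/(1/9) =7119975/53792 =132.36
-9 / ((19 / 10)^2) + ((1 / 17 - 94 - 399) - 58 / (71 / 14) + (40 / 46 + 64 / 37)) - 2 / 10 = -504.47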